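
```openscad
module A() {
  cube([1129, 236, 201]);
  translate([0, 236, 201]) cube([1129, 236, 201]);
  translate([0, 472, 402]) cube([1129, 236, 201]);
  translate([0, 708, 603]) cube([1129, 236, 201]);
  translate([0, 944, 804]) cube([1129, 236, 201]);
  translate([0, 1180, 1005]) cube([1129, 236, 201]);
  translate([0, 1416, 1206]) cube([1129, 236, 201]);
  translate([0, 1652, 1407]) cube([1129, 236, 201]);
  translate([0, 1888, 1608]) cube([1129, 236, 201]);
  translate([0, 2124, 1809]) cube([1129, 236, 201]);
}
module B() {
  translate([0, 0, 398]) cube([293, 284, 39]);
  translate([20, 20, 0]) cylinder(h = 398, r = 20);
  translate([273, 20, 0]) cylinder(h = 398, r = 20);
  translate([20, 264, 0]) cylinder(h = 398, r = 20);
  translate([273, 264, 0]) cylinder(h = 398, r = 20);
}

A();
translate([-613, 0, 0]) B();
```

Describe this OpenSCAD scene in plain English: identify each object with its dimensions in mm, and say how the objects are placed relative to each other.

A is a straight staircase of 10 solid steps. Each step is 1129 mm wide (x), 236 mm deep (y, the going) and 201 mm tall (the rise). The first step rests on the floor; each subsequent step sits one going further in +y and one rise higher in +z, directly behind and above the previous step with no overlap.

B is a four-legged stool. The seat is 293×284 mm, 39 mm thick, top at z = 437 mm. It stands on four round legs, each 40 mm in diameter, from z = 0 to the seat underside, each leg's axis is inset half a diameter from the nearest pair of seat edges (so the leg's bounding box is flush with the corner).

The stool is on the floor beside the staircase on its −x side.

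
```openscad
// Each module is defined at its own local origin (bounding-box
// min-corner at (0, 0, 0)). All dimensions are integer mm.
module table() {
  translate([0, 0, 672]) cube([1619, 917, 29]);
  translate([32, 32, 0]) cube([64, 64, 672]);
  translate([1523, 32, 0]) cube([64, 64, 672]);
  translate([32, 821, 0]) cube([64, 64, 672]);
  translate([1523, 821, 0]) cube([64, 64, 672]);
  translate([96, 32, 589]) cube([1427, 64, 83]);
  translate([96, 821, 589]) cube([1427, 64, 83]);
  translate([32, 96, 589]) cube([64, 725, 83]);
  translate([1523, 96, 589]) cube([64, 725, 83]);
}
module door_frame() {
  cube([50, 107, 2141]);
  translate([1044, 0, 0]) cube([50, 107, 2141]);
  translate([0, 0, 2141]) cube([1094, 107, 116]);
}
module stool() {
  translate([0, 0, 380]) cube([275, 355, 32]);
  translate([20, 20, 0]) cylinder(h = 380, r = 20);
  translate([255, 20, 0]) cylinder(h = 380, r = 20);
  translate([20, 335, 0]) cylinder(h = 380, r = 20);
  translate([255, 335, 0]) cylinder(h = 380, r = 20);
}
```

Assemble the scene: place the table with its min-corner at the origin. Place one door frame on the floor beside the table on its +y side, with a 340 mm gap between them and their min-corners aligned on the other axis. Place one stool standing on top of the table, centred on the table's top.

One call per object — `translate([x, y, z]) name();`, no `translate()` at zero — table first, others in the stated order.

table();
translate([0, 1257, 0]) door_frame();
translate([672, 281, 701]) stool();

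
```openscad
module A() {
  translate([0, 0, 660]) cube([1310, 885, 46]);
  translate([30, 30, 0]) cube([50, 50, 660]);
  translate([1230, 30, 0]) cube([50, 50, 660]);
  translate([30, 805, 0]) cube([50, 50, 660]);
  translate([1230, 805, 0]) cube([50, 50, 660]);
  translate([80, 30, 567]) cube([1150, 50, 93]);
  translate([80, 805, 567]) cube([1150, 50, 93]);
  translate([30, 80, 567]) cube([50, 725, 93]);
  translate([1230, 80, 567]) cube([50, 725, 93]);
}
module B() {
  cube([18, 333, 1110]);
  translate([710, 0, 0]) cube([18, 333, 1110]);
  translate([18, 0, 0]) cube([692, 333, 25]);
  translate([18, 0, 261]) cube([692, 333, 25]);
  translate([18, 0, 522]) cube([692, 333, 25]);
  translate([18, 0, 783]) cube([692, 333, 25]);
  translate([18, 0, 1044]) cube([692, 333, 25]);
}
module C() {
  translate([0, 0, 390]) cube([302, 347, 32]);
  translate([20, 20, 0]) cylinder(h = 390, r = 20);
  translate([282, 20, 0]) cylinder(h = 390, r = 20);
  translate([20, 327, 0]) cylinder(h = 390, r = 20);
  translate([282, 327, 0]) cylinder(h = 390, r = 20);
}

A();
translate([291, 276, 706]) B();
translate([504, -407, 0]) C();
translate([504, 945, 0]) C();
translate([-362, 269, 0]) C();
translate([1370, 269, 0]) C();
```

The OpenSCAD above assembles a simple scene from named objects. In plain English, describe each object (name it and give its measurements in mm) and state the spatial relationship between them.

A is a table: top 1310 mm (x) × 885 mm (y), 46 mm thick, upper face at z = 706 mm, on four 50×50 mm square legs, each inset 30 mm from the nearest pair of top edges, running from z = 0 to the bottom of the top. Four apron rails, 50 mm thick and 93 mm tall, run between adjacent legs with their top edges flush with the underside of the top and their outer faces flush with the legs' outer faces.

B is an open bookshelf. Two side panels, each 18 mm thick, 333 mm deep and 1110 mm tall, stand 728 mm apart (outside-to-outside). Between them sit 5 shelves, each 25 mm thick and 333 mm deep, spanning the full gap between the sides. The bottom shelf rests on the floor (its underside at z = 0) and the clear gap between one shelf's top and the next shelf's underside is 236 mm.

C is a four-legged stool. The seat is 302×347 mm, 32 mm thick, top at z = 422 mm. It stands on four round legs, each 40 mm in diameter, from z = 0 to the seat underside, each leg's axis is inset half a diameter from the nearest pair of seat edges (so the leg's bounding box is flush with the corner).

The bookshelf is on top of the table, centred. Four stools sit around the table at the −y, +y, −x, +x sides.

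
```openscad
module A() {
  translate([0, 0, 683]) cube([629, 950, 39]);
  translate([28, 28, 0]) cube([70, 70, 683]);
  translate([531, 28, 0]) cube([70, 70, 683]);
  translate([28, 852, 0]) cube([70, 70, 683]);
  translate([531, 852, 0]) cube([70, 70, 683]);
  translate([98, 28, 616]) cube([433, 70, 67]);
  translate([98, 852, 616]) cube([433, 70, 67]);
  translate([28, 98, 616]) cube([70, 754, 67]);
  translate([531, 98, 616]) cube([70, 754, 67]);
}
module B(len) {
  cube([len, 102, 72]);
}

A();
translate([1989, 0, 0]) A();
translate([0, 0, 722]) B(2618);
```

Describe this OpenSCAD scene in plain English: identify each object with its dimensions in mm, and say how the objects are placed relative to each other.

A is a table: top 629 mm (x) × 950 mm (y), 39 mm thick, upper face at z = 722 mm, on four 70×70 mm square legs, each inset 28 mm from the nearest pair of top edges, running from z = 0 to the bottom of the top. Four apron rails, 70 mm thick and 67 mm tall, run between adjacent legs with their top edges flush with the underside of the top and their outer faces flush with the legs' outer faces.

B is a rectangular beam 2618 mm long (x), 102 mm deep (y), 72 mm thick (z).

The beam spans the tops of two tables placed 1360 mm apart, resting at z = 722 mm.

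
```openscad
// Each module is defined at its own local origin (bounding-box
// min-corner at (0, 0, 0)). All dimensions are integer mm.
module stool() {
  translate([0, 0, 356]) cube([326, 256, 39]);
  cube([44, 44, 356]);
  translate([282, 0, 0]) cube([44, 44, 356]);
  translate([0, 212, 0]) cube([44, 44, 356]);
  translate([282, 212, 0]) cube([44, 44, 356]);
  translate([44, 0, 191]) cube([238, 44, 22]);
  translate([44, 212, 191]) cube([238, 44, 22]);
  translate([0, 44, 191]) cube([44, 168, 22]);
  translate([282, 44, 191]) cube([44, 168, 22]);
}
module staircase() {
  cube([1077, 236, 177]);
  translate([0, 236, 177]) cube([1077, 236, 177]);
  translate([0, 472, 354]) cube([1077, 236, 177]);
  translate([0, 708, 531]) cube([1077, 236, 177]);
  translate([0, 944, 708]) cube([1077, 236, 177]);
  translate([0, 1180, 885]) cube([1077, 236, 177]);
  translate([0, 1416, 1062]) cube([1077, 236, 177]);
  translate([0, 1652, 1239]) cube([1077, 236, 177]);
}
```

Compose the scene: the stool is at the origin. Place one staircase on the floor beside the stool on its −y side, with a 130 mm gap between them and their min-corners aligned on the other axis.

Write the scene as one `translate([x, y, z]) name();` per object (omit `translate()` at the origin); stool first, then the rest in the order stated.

stool();
translate([0, -2018, 0]) staircase();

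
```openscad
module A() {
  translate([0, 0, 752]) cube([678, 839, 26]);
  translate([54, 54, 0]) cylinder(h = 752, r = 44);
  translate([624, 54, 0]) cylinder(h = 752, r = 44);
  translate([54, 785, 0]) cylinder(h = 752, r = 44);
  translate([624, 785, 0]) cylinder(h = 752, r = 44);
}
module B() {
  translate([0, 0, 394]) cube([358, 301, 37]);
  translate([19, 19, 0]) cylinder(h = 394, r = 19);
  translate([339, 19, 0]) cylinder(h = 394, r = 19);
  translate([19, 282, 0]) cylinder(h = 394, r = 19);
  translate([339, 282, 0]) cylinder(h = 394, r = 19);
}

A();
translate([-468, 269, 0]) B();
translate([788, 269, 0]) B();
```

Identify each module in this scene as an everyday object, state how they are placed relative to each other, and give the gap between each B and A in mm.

A is a table. B is a stool. Two stools sit around the table at the −x, +x sides. The gap between each stool and the table is 110 mm.

Each stool's nearest face is 110 mm from the table's bounding box.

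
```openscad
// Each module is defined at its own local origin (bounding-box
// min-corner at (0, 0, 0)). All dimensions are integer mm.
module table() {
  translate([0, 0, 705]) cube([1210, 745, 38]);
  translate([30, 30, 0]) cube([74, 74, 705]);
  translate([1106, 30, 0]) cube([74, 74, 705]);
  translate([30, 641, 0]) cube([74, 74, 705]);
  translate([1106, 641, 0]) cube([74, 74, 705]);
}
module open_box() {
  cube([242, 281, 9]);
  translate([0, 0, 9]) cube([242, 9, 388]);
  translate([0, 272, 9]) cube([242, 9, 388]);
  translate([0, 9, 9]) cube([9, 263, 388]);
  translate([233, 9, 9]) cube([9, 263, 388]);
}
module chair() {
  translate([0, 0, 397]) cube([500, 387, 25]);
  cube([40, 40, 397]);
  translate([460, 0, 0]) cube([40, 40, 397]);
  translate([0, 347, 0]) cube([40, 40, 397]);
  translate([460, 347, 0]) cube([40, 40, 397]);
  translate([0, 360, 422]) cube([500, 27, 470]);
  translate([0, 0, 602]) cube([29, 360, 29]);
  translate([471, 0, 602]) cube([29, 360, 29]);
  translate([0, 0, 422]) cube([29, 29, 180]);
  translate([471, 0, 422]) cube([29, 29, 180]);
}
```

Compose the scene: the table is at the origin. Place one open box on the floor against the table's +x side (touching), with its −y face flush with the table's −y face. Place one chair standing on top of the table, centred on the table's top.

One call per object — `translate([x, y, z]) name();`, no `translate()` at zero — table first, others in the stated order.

table();
translate([1210, 0, 0]) open_box();
translate([355, 179, 743]) chair();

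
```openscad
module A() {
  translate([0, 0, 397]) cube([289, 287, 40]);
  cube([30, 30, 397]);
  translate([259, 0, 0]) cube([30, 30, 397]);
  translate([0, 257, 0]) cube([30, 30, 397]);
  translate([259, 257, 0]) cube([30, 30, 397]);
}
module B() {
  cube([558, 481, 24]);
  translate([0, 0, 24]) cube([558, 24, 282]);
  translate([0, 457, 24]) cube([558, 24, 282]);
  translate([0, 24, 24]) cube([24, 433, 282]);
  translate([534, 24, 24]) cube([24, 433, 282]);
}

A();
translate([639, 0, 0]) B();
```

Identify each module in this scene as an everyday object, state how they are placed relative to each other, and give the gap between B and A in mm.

A is a stool. B is an open box. The open box is on the floor beside the stool on its +x side. The gap between the open box and the stool is 350 mm.

The open box's nearest face is 350 mm from the stool's +x face.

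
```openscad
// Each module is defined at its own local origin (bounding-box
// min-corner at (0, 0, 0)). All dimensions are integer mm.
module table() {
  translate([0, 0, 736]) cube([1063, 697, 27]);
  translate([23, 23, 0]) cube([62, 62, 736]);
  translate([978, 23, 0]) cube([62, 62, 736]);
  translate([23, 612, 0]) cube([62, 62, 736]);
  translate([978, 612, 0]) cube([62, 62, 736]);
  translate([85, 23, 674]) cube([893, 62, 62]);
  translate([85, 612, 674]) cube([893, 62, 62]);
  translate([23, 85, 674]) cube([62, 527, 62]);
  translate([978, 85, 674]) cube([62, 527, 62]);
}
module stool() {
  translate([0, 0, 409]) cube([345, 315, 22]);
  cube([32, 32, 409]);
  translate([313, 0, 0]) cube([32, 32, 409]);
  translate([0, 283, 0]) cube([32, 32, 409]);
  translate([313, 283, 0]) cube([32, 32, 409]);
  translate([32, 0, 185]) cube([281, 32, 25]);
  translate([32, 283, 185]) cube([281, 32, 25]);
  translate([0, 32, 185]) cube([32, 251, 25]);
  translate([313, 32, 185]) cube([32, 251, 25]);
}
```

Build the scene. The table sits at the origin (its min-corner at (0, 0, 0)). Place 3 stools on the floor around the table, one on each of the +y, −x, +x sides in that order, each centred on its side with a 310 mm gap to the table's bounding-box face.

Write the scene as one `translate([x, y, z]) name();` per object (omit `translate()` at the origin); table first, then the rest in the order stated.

table();
translate([359, 1007, 0]) stool();
translate([-655, 191, 0]) stool();
translate([1373, 191, 0]) stool();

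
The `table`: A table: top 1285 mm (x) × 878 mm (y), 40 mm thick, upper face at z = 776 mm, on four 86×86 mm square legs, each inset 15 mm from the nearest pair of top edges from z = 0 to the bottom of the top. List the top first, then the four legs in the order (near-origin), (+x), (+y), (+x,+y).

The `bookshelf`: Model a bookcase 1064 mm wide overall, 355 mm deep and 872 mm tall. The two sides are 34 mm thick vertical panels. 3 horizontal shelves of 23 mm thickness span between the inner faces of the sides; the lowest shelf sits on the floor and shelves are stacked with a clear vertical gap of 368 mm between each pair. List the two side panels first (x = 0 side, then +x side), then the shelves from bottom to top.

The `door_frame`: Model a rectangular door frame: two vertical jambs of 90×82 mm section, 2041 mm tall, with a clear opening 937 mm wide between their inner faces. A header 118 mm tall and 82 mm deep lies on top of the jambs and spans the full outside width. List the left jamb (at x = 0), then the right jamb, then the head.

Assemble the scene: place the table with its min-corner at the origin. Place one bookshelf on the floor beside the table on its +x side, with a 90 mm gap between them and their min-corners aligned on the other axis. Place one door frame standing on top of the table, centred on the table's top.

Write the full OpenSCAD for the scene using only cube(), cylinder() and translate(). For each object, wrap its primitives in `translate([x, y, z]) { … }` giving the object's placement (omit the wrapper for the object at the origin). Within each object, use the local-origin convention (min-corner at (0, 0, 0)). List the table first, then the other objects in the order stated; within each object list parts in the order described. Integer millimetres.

translate([0, 0, 736]) cube([1285, 878, 40]);
translate([15, 15, 0]) cube([86, 86, 736]);
translate([1184, 15, 0]) cube([86, 86, 736]);
translate([15, 777, 0]) cube([86, 86, 736]);
translate([1184, 777, 0]) cube([86, 86, 736]);
translate([1375, 0, 0]) {
  cube([34, 355, 872]);
  translate([1030, 0, 0]) cube([34, 355, 872]);
  translate([34, 0, 0]) cube([996, 355, 23]);
  translate([34, 0, 391]) cube([996, 355, 23]);
  translate([34, 0, 782]) cube([996, 355, 23]);
}
translate([84, 398, 776]) {
  cube([90, 82, 2041]);
  translate([1027, 0, 0]) cube([90, 82, 2041]);
  translate([0, 0, 2041]) cube([1117, 82, 118]);
}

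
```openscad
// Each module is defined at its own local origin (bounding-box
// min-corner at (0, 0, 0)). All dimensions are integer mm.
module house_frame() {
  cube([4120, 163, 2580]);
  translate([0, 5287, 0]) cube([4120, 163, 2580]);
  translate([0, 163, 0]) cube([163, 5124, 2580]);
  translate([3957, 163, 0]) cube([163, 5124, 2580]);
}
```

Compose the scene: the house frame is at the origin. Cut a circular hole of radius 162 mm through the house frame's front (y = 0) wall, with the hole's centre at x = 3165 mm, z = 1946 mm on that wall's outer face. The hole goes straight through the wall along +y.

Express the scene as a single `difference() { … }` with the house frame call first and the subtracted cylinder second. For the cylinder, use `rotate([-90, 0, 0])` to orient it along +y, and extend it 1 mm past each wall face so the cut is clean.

difference() {
  house_frame();
  translate([3165, -1, 1946]) rotate([-90, 0, 0]) cylinder(h = 165, r = 162);
}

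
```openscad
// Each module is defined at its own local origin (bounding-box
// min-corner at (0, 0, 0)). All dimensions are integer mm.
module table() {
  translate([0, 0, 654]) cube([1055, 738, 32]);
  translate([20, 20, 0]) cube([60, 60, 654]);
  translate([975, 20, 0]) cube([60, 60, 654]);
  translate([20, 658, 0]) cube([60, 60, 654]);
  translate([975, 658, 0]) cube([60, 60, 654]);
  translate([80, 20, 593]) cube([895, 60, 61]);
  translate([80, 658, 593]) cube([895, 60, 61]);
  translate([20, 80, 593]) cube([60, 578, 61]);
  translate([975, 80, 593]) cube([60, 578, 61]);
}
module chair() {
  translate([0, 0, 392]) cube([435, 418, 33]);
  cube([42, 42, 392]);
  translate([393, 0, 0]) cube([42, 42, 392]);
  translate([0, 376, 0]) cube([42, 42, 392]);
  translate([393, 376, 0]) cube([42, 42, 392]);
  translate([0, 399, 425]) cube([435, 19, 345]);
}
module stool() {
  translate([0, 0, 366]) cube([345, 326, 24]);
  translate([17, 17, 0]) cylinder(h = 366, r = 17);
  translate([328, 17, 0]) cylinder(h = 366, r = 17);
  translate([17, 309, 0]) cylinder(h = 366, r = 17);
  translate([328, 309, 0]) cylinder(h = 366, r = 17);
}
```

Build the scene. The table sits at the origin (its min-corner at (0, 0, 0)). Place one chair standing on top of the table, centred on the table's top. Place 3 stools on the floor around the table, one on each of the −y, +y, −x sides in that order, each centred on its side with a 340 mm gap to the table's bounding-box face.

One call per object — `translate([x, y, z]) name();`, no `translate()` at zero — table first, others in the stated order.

table();
translate([310, 160, 686]) chair();
translate([355, -666, 0]) stool();
translate([355, 1078, 0]) stool();
translate([-685, 206, 0]) stool();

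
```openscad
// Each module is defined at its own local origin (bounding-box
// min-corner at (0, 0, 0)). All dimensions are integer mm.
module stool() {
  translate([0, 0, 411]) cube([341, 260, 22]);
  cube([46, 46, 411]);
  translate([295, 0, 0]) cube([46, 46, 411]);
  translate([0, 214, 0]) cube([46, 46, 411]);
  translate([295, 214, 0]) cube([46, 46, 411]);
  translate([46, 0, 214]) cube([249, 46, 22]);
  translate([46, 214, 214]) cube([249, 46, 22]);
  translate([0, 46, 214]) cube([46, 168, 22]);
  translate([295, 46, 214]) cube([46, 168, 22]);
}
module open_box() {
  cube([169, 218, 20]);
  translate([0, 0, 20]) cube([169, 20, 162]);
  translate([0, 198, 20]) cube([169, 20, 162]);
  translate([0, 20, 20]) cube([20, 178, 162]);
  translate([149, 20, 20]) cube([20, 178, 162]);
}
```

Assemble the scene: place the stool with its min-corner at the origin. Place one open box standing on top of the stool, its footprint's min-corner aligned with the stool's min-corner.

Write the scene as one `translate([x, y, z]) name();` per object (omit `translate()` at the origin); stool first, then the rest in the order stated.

stool();
translate([0, 0, 433]) open_box();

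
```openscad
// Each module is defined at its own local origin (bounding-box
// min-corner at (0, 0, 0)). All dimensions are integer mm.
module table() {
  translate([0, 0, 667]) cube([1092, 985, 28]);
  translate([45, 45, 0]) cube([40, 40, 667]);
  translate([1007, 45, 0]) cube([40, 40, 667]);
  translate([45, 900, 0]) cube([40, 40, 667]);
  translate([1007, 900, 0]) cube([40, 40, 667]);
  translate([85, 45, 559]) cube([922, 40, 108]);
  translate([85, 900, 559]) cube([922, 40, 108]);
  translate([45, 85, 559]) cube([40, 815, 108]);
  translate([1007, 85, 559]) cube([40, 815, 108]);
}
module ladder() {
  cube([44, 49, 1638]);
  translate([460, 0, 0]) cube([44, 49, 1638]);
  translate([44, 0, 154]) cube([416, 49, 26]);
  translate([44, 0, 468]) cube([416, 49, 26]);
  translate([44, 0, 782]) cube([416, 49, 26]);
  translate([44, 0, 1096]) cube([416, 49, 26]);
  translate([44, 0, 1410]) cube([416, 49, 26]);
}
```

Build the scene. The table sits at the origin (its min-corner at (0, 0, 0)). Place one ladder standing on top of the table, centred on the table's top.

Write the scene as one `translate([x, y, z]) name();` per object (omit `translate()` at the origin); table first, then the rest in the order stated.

table();
translate([294, 468, 695]) ladder();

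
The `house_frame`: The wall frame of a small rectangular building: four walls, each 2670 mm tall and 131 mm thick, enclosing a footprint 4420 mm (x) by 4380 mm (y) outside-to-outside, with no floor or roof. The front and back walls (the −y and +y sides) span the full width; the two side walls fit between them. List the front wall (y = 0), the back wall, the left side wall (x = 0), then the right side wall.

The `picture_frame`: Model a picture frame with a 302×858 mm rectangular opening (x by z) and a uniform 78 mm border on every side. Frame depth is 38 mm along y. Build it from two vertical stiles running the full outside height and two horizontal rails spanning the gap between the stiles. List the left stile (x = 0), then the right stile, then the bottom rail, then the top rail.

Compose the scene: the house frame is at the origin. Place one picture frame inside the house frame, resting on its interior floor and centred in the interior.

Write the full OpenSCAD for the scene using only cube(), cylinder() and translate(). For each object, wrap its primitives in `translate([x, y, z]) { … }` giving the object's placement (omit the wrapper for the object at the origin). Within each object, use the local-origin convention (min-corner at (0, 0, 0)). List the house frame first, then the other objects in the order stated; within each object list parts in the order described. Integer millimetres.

cube([4420, 131, 2670]);
translate([0, 4249, 0]) cube([4420, 131, 2670]);
translate([0, 131, 0]) cube([131, 4118, 2670]);
translate([4289, 131, 0]) cube([131, 4118, 2670]);
translate([1981, 2171, 0]) {
  cube([78, 38, 1014]);
  translate([380, 0, 0]) cube([78, 38, 1014]);
  translate([78, 0, 0]) cube([302, 38, 78]);
  translate([78, 0, 936]) cube([302, 38, 78]);
}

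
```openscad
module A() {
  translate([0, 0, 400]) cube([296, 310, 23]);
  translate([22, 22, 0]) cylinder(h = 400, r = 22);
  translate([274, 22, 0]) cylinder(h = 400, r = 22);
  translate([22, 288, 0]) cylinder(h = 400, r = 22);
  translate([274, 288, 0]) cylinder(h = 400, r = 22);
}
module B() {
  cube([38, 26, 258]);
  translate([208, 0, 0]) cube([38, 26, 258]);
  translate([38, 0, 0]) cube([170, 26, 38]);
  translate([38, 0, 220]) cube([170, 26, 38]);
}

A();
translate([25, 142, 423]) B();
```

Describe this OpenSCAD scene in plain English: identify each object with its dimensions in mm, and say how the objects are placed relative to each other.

A is a four-legged stool. The seat is 296×310 mm, 23 mm thick, top at z = 423 mm. It stands on four round legs, each 44 mm in diameter, from z = 0 to the seat underside, each leg's axis is inset half a diameter from the nearest pair of seat edges (so the leg's bounding box is flush with the corner).

B is a rectangular picture frame lying in the x–z plane (depth along y). The opening is 170 mm wide (x) by 182 mm tall (z), surrounded by a border 38 mm wide on all four sides. The frame is 26 mm deep and is made of two full-height vertical stiles with two horizontal rails fitted between them.

The picture frame is on top of the stool, centred.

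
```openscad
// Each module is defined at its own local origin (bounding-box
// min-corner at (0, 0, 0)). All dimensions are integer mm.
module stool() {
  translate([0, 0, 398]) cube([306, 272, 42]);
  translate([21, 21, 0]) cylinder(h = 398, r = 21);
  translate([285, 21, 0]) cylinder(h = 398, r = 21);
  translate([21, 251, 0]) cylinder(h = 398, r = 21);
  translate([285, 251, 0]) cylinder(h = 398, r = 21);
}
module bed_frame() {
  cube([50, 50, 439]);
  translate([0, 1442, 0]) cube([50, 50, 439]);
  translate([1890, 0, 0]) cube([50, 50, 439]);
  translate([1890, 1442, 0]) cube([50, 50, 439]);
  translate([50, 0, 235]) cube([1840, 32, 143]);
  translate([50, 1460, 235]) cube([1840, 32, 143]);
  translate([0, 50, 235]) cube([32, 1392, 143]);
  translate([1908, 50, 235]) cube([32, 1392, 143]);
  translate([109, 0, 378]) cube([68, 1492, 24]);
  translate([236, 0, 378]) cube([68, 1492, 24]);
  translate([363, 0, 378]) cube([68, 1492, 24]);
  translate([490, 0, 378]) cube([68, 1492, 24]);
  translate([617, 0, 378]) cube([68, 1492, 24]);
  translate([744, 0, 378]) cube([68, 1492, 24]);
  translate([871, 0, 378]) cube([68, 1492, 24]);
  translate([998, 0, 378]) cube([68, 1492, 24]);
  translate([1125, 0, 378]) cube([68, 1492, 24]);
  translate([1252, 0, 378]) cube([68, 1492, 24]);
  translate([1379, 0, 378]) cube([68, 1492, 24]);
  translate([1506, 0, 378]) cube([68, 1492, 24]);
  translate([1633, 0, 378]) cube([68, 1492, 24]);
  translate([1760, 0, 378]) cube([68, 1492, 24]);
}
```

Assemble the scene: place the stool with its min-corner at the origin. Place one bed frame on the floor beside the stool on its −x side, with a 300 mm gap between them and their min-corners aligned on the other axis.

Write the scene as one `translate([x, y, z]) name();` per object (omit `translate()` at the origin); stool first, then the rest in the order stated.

stool();
translate([-2240, 0, 0]) bed_frame();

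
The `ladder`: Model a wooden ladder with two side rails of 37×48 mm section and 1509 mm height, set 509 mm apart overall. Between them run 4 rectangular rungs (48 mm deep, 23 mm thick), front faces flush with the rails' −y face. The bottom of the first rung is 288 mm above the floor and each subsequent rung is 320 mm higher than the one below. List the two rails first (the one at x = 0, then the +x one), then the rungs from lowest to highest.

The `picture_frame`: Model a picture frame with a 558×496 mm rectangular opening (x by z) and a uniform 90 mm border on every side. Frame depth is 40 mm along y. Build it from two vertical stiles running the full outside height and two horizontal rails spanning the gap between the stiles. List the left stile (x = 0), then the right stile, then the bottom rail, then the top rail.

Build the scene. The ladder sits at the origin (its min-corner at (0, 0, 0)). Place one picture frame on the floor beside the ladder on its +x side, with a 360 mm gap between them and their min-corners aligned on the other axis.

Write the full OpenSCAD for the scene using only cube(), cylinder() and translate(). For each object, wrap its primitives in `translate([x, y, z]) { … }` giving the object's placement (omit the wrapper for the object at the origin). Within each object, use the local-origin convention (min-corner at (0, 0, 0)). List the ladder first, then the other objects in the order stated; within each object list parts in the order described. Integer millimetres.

cube([37, 48, 1509]);
translate([472, 0, 0]) cube([37, 48, 1509]);
translate([37, 0, 288]) cube([435, 48, 23]);
translate([37, 0, 608]) cube([435, 48, 23]);
translate([37, 0, 928]) cube([435, 48, 23]);
translate([37, 0, 1248]) cube([435, 48, 23]);
translate([869, 0, 0]) {
  cube([90, 40, 676]);
  translate([648, 0, 0]) cube([90, 40, 676]);
  translate([90, 0, 0]) cube([558, 40, 90]);
  translate([90, 0, 586]) cube([558, 40, 90]);
}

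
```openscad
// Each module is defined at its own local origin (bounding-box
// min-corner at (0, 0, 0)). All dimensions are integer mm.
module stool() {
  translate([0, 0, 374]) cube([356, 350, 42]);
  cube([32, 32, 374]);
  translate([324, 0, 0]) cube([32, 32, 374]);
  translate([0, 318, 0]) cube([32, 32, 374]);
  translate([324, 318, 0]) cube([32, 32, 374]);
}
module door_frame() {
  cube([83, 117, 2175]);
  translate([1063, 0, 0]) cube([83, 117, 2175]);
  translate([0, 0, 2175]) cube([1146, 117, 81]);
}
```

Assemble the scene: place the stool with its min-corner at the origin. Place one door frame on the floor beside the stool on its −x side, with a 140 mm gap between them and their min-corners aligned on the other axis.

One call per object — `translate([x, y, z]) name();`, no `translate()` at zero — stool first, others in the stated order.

stool();
translate([-1286, 0, 0]) door_frame();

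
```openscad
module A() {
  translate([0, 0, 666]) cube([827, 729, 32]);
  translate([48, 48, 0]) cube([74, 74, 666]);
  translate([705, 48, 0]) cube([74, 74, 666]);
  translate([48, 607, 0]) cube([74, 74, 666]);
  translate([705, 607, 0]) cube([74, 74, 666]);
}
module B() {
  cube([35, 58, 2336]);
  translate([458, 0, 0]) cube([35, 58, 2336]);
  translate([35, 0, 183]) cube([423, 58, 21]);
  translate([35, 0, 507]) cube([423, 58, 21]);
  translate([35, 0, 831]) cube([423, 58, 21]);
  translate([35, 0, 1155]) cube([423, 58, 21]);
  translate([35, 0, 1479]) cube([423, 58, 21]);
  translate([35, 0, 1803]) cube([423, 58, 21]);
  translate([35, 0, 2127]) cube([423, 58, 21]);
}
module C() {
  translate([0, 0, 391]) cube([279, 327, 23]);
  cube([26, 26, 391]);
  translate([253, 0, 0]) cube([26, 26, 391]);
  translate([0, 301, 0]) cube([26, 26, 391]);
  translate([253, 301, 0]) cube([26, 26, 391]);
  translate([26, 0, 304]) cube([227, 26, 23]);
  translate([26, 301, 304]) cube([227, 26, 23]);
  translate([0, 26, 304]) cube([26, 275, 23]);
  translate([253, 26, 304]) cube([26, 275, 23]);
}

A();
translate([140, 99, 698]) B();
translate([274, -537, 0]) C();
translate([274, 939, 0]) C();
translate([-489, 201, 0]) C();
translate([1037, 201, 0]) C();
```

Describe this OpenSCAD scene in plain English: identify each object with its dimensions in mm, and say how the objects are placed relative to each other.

A is a table with a 827×729 mm rectangular top, 32 mm thick, top surface at z = 698 mm, supported by four 74×74 mm square legs, each inset 48 mm from the nearest pair of top edges, running from the floor.

B is a straight ladder. Two 35×58 mm vertical rails, 2336 mm tall, stand 493 mm apart (outside-to-outside) with their front faces coplanar on the −y side. 7 rungs, each 58 mm deep and 21 mm tall, span between the inner faces of the rails, front faces flush with the rails. The lowest rung's underside is at z = 183 mm and rungs are spaced 324 mm apart (underside to underside).

C is a simple wooden stool: a rectangular seat 279 mm (x) by 327 mm (y), 23 mm thick, top face at z = 414 mm, on four square legs, each 26×26 mm in cross-section. The legs rest on z = 0, each flush with a corner of the seat. Four stretchers, 26 mm wide and 23 mm tall, connect adjacent legs with their undersides at z = 304 mm, each running between the inner faces of the legs it joins and aligned with the legs' outer faces on the other axis.

The ladder is on top of the table. Four stools sit around the table at the −y, +y, −x, +x sides.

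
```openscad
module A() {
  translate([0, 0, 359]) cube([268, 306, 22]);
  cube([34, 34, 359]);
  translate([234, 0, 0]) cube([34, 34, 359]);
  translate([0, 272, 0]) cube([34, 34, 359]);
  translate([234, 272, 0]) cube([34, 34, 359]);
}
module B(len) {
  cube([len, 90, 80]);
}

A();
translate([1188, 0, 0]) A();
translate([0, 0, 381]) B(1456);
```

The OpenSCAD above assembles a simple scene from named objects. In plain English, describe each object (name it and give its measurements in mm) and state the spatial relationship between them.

A is a four-legged stool. The seat is a 268×306×22 mm slab whose top surface is at z = 381 mm; four square legs, each 34×34 mm in cross-section, run from the floor (z = 0) to the underside of the seat, each flush with a corner of the seat.

B is a rectangular beam 1456 mm long (x), 90 mm deep (y), 80 mm thick (z).

The beam spans the tops of two stools placed 920 mm apart, resting at z = 381 mm.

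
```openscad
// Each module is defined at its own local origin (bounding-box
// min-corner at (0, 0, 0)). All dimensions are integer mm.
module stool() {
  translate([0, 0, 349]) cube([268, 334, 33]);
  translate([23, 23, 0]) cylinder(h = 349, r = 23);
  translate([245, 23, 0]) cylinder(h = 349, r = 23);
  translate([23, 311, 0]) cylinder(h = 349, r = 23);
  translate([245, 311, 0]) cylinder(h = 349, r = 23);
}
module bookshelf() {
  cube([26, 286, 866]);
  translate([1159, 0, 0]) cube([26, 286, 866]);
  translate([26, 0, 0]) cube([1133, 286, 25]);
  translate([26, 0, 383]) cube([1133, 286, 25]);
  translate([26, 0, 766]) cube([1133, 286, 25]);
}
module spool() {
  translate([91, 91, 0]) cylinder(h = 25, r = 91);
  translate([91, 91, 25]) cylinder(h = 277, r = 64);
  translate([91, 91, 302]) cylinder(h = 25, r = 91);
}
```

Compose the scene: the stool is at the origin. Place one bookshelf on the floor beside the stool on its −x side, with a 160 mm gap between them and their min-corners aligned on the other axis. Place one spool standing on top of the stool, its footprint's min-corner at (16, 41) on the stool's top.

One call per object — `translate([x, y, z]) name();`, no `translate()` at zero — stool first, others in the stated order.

stool();
translate([-1345, 0, 0]) bookshelf();
translate([16, 41, 382]) spool();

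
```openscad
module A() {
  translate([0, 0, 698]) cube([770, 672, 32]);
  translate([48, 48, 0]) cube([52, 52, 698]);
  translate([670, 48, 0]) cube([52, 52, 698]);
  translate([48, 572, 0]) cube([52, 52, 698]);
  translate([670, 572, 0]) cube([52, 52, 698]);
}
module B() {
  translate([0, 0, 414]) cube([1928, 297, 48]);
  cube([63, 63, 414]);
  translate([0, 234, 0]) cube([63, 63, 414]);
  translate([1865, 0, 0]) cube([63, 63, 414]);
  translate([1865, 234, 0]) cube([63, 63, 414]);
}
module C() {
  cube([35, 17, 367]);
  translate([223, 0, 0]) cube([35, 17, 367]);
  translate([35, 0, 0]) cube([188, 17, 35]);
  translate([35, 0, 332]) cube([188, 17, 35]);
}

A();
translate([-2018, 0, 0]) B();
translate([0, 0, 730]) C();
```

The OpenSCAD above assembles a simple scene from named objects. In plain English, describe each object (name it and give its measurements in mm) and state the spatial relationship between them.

A is a table with a 770×672 mm rectangular top, 32 mm thick, top surface at z = 730 mm, supported by four 52×52 mm square legs, each inset 48 mm from the nearest pair of top edges, running from the floor.

B is a long wooden bench with a 1928 mm (x) × 297 mm (y) seat, 48 mm thick, its top surface 462 mm above the floor. Four 63 mm square legs at the seat corners, flush with the edges, run from z = 0 to the seat underside.

C is a rectangular picture frame lying in the x–z plane (depth along y). The opening is 188 mm wide (x) by 297 mm tall (z), surrounded by a border 35 mm wide on all four sides. The frame is 17 mm deep and is made of two full-height vertical stiles with two horizontal rails fitted between them.

The bench is on the floor beside the table on its −x side. The picture frame is on top of the table.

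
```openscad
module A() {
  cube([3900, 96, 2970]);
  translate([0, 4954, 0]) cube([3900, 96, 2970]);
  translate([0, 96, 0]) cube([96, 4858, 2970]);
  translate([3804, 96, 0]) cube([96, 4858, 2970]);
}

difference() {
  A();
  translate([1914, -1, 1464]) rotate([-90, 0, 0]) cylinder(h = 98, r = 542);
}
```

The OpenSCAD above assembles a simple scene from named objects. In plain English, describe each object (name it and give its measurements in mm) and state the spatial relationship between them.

A is the wall frame of a small rectangular building: four walls, each 2970 mm tall and 96 mm thick, enclosing a footprint 3900 mm (x) by 5050 mm (y) outside-to-outside, with no floor or roof. The front and back walls (the −y and +y sides) span the full width; the two side walls fit between them.

The house frame has a circular hole of radius 542 mm through its front wall, centred at (x = 1914, z = 1464).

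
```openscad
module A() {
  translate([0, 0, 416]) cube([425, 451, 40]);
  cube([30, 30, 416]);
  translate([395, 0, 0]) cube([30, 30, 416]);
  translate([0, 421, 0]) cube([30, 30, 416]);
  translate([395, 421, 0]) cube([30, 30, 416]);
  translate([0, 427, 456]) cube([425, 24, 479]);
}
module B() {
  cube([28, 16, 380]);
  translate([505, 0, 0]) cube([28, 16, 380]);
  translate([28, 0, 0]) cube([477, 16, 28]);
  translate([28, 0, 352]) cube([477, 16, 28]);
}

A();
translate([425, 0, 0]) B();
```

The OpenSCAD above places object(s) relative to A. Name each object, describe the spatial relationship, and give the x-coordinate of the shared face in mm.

The chair's +x face and the picture frame's −x face are both at x = 425 mm.

A is a chair. B is a picture frame. The picture frame is against the chair's +x side, with their −y faces flush. The x-coordinate of the shared face is 425 mm.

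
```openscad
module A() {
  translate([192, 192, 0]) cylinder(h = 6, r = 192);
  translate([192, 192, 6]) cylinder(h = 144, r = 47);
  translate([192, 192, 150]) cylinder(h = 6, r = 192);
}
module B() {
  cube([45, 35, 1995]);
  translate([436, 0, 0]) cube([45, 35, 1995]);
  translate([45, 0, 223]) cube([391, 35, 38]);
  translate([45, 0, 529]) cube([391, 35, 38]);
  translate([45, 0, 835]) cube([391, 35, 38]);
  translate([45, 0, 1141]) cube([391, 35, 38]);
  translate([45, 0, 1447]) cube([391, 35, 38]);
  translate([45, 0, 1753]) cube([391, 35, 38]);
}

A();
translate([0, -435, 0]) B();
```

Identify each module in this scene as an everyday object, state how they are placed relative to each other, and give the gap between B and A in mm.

The ladder's nearest face is 400 mm from the spool's −y face.

A is a spool. B is a ladder. The ladder is on the floor beside the spool on its −y side. The gap between the ladder and the spool is 400 mm.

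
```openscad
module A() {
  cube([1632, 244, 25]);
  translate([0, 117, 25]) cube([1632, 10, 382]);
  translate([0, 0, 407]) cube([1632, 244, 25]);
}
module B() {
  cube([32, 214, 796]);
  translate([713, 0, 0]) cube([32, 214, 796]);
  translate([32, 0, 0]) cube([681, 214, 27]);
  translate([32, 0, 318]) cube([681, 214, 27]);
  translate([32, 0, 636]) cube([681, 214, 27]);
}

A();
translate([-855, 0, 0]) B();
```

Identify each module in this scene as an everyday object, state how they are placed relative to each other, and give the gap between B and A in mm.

The bookshelf's nearest face is 110 mm from the I-beam's −x face.

A is an I-beam. B is a bookshelf. The bookshelf is on the floor beside the I-beam on its −x side. The gap between the bookshelf and the I-beam is 110 mm.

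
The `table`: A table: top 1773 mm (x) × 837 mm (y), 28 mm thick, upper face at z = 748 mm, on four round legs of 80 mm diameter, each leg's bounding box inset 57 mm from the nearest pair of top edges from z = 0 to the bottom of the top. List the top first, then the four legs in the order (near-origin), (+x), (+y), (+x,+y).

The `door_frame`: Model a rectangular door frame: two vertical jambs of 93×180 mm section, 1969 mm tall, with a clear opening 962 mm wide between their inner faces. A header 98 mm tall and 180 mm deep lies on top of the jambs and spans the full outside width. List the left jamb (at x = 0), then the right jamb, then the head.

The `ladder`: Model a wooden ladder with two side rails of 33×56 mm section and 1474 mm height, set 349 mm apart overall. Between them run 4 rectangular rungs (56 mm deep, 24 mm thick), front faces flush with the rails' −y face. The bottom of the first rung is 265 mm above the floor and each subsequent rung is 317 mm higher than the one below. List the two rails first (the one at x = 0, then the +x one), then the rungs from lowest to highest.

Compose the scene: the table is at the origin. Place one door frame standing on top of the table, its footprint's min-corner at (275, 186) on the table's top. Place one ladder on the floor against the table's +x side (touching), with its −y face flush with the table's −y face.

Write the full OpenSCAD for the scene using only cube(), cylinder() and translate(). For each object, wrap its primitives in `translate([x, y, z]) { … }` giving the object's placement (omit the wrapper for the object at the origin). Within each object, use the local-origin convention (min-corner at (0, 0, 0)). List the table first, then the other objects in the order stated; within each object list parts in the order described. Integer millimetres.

translate([0, 0, 720]) cube([1773, 837, 28]);
translate([97, 97, 0]) cylinder(h = 720, r = 40);
translate([1676, 97, 0]) cylinder(h = 720, r = 40);
translate([97, 740, 0]) cylinder(h = 720, r = 40);
translate([1676, 740, 0]) cylinder(h = 720, r = 40);
translate([275, 186, 748]) {
  cube([93, 180, 1969]);
  translate([1055, 0, 0]) cube([93, 180, 1969]);
  translate([0, 0, 1969]) cube([1148, 180, 98]);
}
translate([1773, 0, 0]) {
  cube([33, 56, 1474]);
  translate([316, 0, 0]) cube([33, 56, 1474]);
  translate([33, 0, 265]) cube([283, 56, 24]);
  translate([33, 0, 582]) cube([283, 56, 24]);
  translate([33, 0, 899]) cube([283, 56, 24]);
  translate([33, 0, 1216]) cube([283, 56, 24]);
}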